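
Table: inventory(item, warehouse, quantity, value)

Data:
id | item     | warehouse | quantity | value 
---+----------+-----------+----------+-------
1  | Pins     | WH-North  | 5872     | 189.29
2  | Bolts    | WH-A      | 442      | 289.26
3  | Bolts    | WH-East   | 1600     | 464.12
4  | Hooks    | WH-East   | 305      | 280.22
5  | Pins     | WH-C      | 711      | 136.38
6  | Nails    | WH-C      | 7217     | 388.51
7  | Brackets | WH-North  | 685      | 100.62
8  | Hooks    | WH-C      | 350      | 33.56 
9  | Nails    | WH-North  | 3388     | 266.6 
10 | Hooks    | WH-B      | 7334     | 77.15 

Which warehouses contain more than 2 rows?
SELECT warehouse, COUNT(*) as cnt
FROM inventory
GROUP BY warehouse
HAVING COUNT(*) > 2

Result:
  WH-C: 3
  WH-North: 3

Note: HAVING filters groups after aggregation, WHERE filters rows before.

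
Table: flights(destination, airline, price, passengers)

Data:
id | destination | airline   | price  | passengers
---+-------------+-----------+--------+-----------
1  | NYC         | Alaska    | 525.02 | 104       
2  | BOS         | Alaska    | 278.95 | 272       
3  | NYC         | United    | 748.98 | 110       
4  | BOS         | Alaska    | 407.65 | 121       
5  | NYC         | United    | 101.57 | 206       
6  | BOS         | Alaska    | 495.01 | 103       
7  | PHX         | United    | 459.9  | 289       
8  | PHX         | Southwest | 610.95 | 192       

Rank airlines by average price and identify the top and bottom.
SELECT airline, AVG(price)
FROM flights
GROUP BY airline
ORDER BY AVG(price)

All groups:
  Alaska: 426.66
  United: 436.82
  Southwest: 610.95

Highest: Southwest (610.95)
Lowest: Alaska (426.66)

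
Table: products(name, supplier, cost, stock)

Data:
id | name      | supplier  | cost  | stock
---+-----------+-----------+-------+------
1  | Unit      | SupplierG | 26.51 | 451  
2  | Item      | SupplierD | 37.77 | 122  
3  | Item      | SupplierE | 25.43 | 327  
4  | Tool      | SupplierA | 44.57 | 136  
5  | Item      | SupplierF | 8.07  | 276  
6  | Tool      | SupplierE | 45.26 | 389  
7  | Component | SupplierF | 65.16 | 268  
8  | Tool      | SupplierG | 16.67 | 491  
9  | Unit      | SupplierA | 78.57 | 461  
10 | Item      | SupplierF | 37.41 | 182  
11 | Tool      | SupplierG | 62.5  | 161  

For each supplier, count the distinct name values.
SELECT supplier, COUNT(DISTINCT name)
FROM products
GROUP BY supplier

Result:
  SupplierA: 2 distinct
  SupplierD: 1 distinct
  SupplierE: 2 distinct
  SupplierF: 2 distinct
  SupplierG: 2 distinct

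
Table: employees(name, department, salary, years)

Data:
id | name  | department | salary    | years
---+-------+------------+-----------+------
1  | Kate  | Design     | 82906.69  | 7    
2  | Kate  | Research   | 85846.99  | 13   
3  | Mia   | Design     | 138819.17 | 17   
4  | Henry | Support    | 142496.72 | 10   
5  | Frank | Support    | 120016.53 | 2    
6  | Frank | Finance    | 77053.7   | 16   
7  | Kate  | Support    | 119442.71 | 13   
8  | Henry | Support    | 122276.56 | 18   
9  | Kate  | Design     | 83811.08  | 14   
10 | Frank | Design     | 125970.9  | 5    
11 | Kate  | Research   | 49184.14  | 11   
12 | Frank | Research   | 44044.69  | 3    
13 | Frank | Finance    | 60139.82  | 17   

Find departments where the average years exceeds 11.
SELECT department, AVG(years)
FROM employees
GROUP BY department
HAVING AVG(years) > 11

Result:
  Finance: avg=16.50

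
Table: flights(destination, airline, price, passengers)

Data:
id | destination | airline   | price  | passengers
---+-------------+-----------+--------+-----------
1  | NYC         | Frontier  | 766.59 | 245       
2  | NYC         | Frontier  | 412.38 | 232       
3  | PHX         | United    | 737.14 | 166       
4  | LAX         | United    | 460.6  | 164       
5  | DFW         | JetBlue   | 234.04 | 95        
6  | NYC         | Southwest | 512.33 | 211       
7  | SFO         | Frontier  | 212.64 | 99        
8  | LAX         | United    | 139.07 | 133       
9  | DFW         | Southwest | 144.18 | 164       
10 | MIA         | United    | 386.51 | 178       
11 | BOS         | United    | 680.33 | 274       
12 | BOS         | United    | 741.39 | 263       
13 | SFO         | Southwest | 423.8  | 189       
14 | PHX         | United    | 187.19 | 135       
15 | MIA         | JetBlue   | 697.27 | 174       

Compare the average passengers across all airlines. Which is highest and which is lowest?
SELECT airline, AVG(passengers)
FROM flights
GROUP BY airline
ORDER BY AVG(passengers)

All groups:
  JetBlue: 134.50
  United: 187.57
  Southwest: 188.00
  Frontier: 192.00

Highest: Frontier (192.00)
Lowest: JetBlue (134.50)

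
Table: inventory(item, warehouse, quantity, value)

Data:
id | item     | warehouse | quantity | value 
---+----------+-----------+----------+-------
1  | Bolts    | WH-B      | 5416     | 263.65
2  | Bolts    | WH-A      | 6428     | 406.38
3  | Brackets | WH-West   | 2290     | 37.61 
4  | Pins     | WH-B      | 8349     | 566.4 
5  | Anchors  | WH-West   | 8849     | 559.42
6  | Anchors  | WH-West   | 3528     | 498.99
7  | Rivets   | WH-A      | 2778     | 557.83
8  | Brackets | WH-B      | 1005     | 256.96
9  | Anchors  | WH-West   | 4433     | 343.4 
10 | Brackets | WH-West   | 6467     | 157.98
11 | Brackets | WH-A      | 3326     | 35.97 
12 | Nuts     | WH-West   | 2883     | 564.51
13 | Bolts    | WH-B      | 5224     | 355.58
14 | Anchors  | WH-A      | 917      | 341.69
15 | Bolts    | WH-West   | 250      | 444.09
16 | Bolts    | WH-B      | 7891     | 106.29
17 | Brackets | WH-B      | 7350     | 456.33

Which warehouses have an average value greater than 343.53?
SELECT warehouse, AVG(value)
FROM inventory
GROUP BY warehouse
HAVING AVG(value) > 343.53

Result:
  WH-West: avg=372.29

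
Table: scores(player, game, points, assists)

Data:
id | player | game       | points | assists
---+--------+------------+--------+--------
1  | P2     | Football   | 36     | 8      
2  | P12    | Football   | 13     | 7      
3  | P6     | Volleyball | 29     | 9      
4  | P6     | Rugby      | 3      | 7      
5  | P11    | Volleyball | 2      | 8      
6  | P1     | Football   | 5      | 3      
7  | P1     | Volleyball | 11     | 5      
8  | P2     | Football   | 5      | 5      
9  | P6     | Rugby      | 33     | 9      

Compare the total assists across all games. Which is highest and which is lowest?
SELECT game, SUM(assists)
FROM scores
GROUP BY game
ORDER BY SUM(assists)

All groups:
  Rugby: 16
  Volleyball: 22
  Football: 23

Highest: Football (23)
Lowest: Rugby (16)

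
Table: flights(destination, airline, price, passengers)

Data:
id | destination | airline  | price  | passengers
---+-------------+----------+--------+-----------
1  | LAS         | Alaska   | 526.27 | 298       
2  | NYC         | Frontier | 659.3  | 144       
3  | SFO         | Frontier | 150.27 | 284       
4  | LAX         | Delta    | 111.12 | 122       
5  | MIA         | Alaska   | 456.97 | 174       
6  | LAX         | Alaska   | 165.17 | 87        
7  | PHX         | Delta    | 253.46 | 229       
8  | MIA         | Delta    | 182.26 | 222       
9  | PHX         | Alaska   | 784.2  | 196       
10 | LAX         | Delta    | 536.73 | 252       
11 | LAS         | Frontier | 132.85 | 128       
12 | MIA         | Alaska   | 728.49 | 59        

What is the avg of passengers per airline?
SELECT airline, AVG(passengers) as result
FROM flights
GROUP BY airline

Result:
  Alaska: 162.80
  Delta: 206.25
  Frontier: 185.33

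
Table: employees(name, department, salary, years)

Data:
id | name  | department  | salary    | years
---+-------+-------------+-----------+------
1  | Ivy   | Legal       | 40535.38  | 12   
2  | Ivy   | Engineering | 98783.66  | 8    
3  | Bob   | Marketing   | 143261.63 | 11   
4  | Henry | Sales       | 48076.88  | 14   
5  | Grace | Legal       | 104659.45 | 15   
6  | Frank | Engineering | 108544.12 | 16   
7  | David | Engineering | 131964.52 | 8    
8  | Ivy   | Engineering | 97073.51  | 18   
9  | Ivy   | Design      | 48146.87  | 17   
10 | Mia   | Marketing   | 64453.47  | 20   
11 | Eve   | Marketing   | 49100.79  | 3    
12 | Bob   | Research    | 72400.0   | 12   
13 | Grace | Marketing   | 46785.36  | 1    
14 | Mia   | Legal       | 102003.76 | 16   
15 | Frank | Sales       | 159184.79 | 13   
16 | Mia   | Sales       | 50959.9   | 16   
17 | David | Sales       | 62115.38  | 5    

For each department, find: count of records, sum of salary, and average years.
SELECT department,
       COUNT(*) as cnt,
       SUM(salary) as total_salary,
       AVG(years) as avg_years
FROM employees
GROUP BY department

Result:
  Design: 1 records, 48146.87 total salary, 17.00 avg years
  Engineering: 4 records, 436365.81 total salary, 12.50 avg years
  Legal: 3 records, 247198.59 total salary, 14.33 avg years
  Marketing: 4 records, 303601.25 total salary, 8.75 avg years
  Research: 1 records, 72400.00 total salary, 12.00 avg years
  Sales: 4 records, 320336.95 total salary, 12.00 avg years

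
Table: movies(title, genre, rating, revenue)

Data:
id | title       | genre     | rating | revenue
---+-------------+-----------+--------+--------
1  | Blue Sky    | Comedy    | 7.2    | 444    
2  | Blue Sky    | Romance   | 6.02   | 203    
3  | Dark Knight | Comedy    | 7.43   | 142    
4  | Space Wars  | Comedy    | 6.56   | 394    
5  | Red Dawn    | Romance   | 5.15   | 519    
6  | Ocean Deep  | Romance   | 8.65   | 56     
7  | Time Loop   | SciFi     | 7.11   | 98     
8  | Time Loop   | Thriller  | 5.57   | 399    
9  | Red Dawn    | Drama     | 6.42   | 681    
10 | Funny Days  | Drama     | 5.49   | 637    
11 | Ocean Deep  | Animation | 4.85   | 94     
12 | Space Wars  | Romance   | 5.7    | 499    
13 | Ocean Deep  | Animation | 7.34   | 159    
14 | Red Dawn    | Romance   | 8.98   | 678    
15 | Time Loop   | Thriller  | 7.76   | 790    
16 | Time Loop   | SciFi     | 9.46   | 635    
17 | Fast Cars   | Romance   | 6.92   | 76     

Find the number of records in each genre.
SELECT genre, COUNT(*) as count
FROM movies
GROUP BY genre

Result:
  Animation: 2
  Comedy: 3
  Drama: 2
  Romance: 6
  SciFi: 2
  Thriller: 2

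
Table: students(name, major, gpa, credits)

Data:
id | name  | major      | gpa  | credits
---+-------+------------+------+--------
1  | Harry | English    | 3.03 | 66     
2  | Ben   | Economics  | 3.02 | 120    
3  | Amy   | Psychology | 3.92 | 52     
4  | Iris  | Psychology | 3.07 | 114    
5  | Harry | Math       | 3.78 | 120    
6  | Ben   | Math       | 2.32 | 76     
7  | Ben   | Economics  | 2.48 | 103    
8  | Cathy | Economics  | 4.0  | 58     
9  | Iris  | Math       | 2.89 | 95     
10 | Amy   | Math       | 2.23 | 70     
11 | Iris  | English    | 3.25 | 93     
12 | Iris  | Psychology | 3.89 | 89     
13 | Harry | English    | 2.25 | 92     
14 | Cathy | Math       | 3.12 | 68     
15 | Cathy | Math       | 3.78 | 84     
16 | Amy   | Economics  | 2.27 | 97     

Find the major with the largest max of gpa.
SELECT major, MAX(gpa) as val
FROM students
GROUP BY major
ORDER BY val DESC
LIMIT 1

Result: Economics with max(gpa) = 4.00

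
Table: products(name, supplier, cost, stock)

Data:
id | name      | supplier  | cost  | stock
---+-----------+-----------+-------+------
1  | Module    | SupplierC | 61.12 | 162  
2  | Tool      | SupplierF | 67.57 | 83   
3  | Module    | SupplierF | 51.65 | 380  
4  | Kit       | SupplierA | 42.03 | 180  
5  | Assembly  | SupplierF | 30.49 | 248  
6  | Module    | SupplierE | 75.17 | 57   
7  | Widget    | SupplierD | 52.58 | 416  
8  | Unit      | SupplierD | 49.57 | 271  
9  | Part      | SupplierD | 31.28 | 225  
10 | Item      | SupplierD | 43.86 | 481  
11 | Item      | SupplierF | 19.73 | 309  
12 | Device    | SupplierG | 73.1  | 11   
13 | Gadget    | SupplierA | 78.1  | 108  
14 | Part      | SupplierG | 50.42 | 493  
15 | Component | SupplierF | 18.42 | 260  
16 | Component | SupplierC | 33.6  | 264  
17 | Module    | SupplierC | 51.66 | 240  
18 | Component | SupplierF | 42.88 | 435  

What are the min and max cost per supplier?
SELECT supplier, MIN(cost), MAX(cost)
FROM products
GROUP BY supplier

Result:
  SupplierA: min=42.03, max=78.10
  SupplierC: min=33.60, max=61.12
  SupplierD: min=31.28, max=52.58
  SupplierE: min=75.17, max=75.17
  SupplierF: min=18.42, max=67.57
  SupplierG: min=50.42, max=73.10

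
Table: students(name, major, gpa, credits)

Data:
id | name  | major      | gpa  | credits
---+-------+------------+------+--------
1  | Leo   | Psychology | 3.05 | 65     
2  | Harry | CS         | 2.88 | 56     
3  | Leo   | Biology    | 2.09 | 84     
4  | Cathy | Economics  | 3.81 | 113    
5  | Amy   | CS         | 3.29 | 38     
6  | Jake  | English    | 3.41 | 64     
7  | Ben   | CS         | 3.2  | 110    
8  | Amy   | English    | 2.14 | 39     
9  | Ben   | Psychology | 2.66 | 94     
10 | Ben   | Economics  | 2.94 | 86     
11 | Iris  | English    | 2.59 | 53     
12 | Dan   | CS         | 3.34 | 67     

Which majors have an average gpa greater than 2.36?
SELECT major, AVG(gpa)
FROM students
GROUP BY major
HAVING AVG(gpa) > 2.36

Result:
  CS: avg=3.18
  Economics: avg=3.38
  English: avg=2.71
  Psychology: avg=2.86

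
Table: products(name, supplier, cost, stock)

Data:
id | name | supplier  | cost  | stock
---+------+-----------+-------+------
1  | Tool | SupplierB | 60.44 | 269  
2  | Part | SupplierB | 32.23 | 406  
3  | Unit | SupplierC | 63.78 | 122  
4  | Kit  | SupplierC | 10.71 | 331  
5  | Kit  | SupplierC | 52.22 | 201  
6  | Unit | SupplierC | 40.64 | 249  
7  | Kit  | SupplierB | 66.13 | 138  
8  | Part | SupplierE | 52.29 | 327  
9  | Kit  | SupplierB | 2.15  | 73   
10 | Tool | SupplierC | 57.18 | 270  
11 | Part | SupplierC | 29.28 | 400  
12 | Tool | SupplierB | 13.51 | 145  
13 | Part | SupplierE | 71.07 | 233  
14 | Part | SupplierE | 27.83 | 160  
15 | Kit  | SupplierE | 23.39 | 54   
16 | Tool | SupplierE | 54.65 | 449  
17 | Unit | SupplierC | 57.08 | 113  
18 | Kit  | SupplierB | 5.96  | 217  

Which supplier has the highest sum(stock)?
SELECT supplier, SUM(stock) as val
FROM products
GROUP BY supplier
ORDER BY val DESC
LIMIT 1

Result: SupplierC with sum(stock) = 1686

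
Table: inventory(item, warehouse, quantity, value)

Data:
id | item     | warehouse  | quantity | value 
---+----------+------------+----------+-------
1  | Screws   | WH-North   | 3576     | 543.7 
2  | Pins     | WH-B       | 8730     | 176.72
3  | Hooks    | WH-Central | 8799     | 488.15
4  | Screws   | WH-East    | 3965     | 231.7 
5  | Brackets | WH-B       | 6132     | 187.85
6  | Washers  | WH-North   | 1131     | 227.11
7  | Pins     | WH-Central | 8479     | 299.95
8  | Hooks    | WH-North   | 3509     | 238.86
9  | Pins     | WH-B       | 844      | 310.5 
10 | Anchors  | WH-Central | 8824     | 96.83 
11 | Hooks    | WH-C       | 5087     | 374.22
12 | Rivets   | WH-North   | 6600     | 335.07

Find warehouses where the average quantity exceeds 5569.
SELECT warehouse, AVG(quantity)
FROM inventory
GROUP BY warehouse
HAVING AVG(quantity) > 5569

Result:
  WH-Central: avg=8700.67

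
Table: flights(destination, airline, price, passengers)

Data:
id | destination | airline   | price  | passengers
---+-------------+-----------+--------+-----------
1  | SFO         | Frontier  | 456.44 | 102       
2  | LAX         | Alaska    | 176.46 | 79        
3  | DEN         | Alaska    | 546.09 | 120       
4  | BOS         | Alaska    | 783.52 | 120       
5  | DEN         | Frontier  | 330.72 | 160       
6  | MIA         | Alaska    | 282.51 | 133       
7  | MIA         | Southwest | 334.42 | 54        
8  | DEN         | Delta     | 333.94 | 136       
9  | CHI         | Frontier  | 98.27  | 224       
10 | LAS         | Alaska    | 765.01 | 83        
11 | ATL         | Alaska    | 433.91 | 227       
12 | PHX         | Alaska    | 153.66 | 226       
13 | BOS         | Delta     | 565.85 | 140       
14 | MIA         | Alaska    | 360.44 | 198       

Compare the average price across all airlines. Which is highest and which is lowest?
SELECT airline, AVG(price)
FROM flights
GROUP BY airline
ORDER BY AVG(price)

All groups:
  Frontier: 295.14
  Southwest: 334.42
  Alaska: 437.70
  Delta: 449.90

Highest: Delta (449.90)
Lowest: Frontier (295.14)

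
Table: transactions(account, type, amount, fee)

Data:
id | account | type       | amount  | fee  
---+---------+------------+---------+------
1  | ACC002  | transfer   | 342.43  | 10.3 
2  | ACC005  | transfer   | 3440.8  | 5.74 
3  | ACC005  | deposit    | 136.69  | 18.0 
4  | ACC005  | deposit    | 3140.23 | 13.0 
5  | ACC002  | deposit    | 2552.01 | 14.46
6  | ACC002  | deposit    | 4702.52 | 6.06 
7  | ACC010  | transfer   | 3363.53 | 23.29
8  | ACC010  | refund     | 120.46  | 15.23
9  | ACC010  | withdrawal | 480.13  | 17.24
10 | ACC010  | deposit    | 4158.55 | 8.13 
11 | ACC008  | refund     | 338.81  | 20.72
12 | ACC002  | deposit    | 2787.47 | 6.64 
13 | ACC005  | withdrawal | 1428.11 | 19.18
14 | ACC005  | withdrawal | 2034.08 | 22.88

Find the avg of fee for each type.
SELECT type, AVG(fee) as result
FROM transactions
GROUP BY type

Result:
  deposit: 11.05
  refund: 17.98
  transfer: 13.11
  withdrawal: 19.77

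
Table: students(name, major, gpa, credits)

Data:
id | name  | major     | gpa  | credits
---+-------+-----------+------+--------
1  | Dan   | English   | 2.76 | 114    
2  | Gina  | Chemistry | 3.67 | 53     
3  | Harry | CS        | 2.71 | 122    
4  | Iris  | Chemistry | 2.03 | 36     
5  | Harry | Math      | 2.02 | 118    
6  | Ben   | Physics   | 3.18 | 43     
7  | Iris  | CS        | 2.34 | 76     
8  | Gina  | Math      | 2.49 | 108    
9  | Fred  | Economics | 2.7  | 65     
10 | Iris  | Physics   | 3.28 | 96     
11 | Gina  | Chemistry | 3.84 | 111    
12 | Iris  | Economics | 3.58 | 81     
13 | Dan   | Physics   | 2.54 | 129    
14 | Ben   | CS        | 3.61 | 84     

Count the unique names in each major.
SELECT major, COUNT(DISTINCT name)
FROM students
GROUP BY major

Result:
  CS: 3 distinct
  Chemistry: 2 distinct
  Economics: 2 distinct
  English: 1 distinct
  Math: 2 distinct
  Physics: 3 distinct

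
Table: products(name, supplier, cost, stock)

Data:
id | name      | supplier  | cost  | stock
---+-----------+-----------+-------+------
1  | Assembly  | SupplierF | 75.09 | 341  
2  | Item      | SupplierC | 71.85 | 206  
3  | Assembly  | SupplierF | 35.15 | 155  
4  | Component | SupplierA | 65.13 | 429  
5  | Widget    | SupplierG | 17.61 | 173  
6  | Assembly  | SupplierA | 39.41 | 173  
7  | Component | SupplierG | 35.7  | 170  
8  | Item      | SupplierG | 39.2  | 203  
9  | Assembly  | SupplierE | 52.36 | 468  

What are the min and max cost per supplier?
SELECT supplier, MIN(cost), MAX(cost)
FROM products
GROUP BY supplier

Result:
  SupplierA: min=39.41, max=65.13
  SupplierC: min=71.85, max=71.85
  SupplierE: min=52.36, max=52.36
  SupplierF: min=35.15, max=75.09
  SupplierG: min=17.61, max=39.20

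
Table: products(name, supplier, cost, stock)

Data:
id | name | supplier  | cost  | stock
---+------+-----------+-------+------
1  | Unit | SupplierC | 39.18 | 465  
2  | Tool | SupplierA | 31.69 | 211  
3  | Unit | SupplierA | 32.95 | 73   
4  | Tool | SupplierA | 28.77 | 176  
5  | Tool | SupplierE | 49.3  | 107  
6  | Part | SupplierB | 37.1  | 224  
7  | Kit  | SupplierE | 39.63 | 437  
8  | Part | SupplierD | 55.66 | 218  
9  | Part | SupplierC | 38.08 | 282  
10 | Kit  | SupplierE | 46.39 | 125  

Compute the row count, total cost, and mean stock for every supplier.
SELECT supplier,
       COUNT(*) as cnt,
       SUM(cost) as total_cost,
       AVG(stock) as avg_stock
FROM products
GROUP BY supplier

Result:
  SupplierA: 3 records, 93.41 total cost, 153.33 avg stock
  SupplierB: 1 records, 37.10 total cost, 224.00 avg stock
  SupplierC: 2 records, 77.26 total cost, 373.50 avg stock
  SupplierD: 1 records, 55.66 total cost, 218.00 avg stock
  SupplierE: 3 records, 135.32 total cost, 223.00 avg stock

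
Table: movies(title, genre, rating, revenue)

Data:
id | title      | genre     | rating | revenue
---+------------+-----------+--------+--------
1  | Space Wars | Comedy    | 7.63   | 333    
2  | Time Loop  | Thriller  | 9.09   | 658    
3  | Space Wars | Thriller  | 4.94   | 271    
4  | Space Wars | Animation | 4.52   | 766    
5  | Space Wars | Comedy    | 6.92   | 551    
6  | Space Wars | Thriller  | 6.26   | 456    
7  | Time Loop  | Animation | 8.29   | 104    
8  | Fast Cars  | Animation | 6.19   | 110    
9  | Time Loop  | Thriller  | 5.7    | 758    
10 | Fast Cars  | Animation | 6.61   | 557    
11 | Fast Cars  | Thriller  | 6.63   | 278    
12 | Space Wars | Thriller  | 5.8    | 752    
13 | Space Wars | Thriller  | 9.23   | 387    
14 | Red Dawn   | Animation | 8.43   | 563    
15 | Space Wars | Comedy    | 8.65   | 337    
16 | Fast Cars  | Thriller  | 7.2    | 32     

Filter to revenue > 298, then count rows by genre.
SELECT genre, COUNT(*)
FROM movies
WHERE revenue > 298
GROUP BY genre

Note: WHERE filters rows before grouping.

Result:
  Animation: 3
  Comedy: 3
  Thriller: 5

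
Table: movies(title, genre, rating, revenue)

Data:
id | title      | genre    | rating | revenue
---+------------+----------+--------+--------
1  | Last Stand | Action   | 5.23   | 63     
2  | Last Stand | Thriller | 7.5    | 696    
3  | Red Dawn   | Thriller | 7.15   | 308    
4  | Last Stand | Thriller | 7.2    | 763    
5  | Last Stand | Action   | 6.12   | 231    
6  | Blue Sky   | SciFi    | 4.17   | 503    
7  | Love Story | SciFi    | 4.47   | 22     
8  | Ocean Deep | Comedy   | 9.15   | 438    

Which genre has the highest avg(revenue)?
SELECT genre, AVG(revenue) as val
FROM movies
GROUP BY genre
ORDER BY val DESC
LIMIT 1

Result: Thriller with avg(revenue) = 589.00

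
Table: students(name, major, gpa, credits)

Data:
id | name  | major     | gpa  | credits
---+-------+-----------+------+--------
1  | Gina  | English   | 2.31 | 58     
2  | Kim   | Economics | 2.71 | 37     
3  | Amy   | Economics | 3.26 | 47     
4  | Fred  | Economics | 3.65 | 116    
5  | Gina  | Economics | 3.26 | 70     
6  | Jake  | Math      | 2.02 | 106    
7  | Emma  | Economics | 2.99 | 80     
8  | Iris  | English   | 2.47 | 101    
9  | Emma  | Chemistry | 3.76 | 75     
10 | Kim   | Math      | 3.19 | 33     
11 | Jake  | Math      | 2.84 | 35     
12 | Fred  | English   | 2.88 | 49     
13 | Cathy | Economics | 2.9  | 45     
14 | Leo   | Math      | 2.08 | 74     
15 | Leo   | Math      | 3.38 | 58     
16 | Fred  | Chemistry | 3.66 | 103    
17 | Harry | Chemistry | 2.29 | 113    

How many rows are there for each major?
SELECT major, COUNT(*) as count
FROM students
GROUP BY major

Result:
  Chemistry: 3
  Economics: 6
  English: 3
  Math: 5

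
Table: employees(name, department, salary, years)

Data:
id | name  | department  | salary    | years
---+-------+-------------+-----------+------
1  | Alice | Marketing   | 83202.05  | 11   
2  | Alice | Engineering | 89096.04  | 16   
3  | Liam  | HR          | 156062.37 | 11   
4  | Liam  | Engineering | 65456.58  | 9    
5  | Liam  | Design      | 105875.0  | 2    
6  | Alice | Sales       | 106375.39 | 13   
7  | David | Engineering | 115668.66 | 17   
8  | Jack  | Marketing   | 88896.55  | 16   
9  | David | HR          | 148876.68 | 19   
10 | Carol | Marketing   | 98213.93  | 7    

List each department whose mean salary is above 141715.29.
SELECT department, AVG(salary)
FROM employees
GROUP BY department
HAVING AVG(salary) > 141715.29

Result:
  HR: avg=152469.53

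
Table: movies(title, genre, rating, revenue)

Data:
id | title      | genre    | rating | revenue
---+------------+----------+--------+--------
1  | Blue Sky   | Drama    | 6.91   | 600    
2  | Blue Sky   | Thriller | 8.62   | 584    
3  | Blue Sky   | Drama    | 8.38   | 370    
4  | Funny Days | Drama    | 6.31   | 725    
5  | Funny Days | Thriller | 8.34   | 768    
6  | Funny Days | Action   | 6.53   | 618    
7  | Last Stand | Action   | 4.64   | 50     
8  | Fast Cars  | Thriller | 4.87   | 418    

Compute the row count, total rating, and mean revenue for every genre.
SELECT genre,
       COUNT(*) as cnt,
       SUM(rating) as total_rating,
       AVG(revenue) as avg_revenue
FROM movies
GROUP BY genre

Result:
  Action: 2 records, 11.17 total rating, 334.00 avg revenue
  Drama: 3 records, 21.60 total rating, 565.00 avg revenue
  Thriller: 3 records, 21.83 total rating, 590.00 avg revenue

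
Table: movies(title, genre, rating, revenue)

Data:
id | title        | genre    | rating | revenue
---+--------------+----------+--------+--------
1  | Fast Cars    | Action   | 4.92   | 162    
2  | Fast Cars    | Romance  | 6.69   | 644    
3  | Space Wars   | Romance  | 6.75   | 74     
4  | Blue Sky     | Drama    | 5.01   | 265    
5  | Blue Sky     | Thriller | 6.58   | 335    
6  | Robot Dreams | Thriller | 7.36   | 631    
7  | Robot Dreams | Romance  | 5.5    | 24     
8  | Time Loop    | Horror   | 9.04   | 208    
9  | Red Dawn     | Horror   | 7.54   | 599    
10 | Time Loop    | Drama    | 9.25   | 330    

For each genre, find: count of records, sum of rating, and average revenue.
SELECT genre,
       COUNT(*) as cnt,
       SUM(rating) as total_rating,
       AVG(revenue) as avg_revenue
FROM movies
GROUP BY genre

Result:
  Action: 1 records, 4.92 total rating, 162.00 avg revenue
  Drama: 2 records, 14.26 total rating, 297.50 avg revenue
  Horror: 2 records, 16.58 total rating, 403.50 avg revenue
  Romance: 3 records, 18.94 total rating, 247.33 avg revenue
  Thriller: 2 records, 13.94 total rating, 483.00 avg revenue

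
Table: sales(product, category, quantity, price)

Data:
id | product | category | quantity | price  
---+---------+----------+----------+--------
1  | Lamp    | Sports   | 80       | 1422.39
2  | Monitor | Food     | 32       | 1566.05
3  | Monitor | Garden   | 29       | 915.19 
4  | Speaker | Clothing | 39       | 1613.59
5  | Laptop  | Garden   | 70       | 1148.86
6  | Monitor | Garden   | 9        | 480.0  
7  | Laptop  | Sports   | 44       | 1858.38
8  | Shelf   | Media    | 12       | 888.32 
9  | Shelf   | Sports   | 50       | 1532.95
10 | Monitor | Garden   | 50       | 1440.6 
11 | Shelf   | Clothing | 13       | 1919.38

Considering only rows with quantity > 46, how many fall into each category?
SELECT category, COUNT(*)
FROM sales
WHERE quantity > 46
GROUP BY category

Note: WHERE filters rows before grouping.

Result:
  Garden: 2
  Sports: 2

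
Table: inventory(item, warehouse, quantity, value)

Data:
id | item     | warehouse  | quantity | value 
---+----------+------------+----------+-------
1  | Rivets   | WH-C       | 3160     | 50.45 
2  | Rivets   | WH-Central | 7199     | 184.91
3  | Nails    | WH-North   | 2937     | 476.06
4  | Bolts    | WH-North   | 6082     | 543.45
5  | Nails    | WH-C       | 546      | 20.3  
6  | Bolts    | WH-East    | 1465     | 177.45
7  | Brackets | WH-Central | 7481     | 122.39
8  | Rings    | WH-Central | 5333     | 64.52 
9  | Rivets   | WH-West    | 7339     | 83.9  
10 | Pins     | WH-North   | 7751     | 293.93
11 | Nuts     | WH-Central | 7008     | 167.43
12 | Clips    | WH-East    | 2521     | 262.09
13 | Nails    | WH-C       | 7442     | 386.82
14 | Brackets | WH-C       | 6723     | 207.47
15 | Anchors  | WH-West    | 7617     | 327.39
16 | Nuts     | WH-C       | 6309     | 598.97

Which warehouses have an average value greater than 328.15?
SELECT warehouse, AVG(value)
FROM inventory
GROUP BY warehouse
HAVING AVG(value) > 328.15

Result:
  WH-North: avg=437.81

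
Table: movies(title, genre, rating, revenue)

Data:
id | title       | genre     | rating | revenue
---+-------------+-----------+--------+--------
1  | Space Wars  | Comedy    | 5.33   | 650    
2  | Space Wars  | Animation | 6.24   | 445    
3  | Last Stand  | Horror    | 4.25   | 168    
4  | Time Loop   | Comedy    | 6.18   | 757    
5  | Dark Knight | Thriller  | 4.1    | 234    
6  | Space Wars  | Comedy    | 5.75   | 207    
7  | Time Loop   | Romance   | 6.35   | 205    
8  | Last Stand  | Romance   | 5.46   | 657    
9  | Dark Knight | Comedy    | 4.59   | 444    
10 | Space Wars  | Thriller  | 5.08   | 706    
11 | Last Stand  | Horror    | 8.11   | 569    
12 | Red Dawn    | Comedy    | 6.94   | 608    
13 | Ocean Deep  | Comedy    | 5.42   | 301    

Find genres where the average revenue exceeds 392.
SELECT genre, AVG(revenue)
FROM movies
GROUP BY genre
HAVING AVG(revenue) > 392

Result:
  Animation: avg=445.00
  Comedy: avg=494.50
  Romance: avg=431.00
  Thriller: avg=470.00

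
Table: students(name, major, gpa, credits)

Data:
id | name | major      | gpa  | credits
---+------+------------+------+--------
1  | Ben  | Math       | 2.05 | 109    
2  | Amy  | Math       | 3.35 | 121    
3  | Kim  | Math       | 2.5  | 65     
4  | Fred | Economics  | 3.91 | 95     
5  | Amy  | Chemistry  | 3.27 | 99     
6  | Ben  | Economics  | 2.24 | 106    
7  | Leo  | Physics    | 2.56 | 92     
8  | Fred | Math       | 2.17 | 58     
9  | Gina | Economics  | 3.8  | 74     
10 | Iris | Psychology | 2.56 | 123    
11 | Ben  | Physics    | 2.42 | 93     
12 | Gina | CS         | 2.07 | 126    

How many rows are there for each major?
SELECT major, COUNT(*) as count
FROM students
GROUP BY major

Result:
  CS: 1
  Chemistry: 1
  Economics: 3
  Math: 4
  Physics: 2
  Psychology: 1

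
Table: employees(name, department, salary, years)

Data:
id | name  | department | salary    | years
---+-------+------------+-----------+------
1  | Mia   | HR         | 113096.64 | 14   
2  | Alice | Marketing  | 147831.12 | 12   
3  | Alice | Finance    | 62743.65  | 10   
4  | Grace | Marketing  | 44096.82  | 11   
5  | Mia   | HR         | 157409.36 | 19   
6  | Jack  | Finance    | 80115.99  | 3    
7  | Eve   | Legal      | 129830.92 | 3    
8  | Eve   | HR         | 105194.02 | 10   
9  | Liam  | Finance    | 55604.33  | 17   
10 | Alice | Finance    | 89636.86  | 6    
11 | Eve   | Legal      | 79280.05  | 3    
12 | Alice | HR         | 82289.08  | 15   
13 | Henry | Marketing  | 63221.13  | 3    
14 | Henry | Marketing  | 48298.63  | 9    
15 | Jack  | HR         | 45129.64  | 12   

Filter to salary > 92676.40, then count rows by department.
SELECT department, COUNT(*)
FROM employees
WHERE salary > 92676.40
GROUP BY department

Note: WHERE filters rows before grouping.

Result:
  HR: 3
  Legal: 1
  Marketing: 1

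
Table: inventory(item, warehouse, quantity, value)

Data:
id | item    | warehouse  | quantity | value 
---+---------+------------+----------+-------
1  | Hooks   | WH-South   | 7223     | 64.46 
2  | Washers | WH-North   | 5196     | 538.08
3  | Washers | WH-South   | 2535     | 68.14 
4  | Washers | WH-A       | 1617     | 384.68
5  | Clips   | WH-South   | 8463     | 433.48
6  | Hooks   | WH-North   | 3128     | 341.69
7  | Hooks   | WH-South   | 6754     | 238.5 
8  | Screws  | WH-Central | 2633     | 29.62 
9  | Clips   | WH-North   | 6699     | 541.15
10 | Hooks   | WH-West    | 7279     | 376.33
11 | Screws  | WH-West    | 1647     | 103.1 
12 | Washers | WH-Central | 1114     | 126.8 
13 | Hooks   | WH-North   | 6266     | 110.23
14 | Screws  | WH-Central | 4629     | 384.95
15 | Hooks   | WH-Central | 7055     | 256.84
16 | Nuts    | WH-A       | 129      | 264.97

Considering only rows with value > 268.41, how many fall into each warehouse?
SELECT warehouse, COUNT(*)
FROM inventory
WHERE value > 268.41
GROUP BY warehouse

Note: WHERE filters rows before grouping.

Result:
  WH-A: 1
  WH-Central: 1
  WH-North: 3
  WH-South: 1
  WH-West: 1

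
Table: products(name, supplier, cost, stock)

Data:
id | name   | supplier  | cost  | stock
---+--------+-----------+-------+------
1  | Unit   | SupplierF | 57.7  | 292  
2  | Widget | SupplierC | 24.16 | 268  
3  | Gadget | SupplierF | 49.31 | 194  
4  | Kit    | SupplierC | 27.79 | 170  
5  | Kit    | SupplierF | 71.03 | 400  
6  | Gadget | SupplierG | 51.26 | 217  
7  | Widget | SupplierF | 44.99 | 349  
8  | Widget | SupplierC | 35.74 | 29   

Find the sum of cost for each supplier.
SELECT supplier, SUM(cost) as result
FROM products
GROUP BY supplier

Result:
  SupplierC: 87.69
  SupplierF: 223.03
  SupplierG: 51.26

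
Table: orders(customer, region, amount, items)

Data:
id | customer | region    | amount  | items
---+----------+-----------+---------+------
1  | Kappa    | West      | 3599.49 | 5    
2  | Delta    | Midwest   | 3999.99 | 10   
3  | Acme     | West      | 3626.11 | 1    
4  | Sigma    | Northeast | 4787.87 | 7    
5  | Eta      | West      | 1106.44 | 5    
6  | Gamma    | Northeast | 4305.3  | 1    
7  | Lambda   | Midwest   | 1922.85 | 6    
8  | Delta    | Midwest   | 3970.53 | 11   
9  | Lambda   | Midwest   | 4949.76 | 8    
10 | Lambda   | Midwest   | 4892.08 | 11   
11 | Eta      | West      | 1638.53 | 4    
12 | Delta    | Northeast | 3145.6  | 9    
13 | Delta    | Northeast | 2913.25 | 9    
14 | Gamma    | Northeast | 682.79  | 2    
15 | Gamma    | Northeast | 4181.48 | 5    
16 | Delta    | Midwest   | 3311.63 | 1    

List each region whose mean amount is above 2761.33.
SELECT region, AVG(amount)
FROM orders
GROUP BY region
HAVING AVG(amount) > 2761.33

Result:
  Midwest: avg=3841.14
  Northeast: avg=3336.05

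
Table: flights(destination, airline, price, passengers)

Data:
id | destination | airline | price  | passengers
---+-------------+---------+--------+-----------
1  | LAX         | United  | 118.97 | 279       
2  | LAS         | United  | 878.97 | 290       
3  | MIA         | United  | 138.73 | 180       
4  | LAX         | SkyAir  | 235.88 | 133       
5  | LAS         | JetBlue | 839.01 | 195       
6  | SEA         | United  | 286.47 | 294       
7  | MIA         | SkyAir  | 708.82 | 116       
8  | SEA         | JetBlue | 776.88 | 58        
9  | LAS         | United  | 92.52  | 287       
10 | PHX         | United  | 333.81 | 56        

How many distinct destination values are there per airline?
SELECT airline, COUNT(DISTINCT destination)
FROM flights
GROUP BY airline

Result:
  JetBlue: 2 distinct
  SkyAir: 2 distinct
  United: 5 distinct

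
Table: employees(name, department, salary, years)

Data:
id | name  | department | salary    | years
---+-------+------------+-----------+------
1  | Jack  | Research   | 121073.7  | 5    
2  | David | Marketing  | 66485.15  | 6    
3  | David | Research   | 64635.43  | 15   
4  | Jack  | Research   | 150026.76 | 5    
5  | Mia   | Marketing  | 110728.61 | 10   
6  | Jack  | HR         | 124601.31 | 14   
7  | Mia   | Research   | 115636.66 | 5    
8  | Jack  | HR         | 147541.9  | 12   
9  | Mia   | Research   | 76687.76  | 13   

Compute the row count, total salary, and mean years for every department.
SELECT department,
       COUNT(*) as cnt,
       SUM(salary) as total_salary,
       AVG(years) as avg_years
FROM employees
GROUP BY department

Result:
  HR: 2 records, 272143.21 total salary, 13.00 avg years
  Marketing: 2 records, 177213.76 total salary, 8.00 avg years
  Research: 5 records, 528060.31 total salary, 8.60 avg years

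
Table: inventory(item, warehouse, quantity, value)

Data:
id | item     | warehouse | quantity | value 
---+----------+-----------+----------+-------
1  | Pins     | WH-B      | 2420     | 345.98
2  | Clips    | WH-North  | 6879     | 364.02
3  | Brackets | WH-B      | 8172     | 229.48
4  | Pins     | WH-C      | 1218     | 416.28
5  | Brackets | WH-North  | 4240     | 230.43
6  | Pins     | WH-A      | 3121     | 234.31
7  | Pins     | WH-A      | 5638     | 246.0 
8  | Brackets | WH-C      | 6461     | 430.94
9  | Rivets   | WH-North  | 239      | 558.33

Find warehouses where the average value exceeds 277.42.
SELECT warehouse, AVG(value)
FROM inventory
GROUP BY warehouse
HAVING AVG(value) > 277.42

Result:
  WH-B: avg=287.73
  WH-C: avg=423.61
  WH-North: avg=384.26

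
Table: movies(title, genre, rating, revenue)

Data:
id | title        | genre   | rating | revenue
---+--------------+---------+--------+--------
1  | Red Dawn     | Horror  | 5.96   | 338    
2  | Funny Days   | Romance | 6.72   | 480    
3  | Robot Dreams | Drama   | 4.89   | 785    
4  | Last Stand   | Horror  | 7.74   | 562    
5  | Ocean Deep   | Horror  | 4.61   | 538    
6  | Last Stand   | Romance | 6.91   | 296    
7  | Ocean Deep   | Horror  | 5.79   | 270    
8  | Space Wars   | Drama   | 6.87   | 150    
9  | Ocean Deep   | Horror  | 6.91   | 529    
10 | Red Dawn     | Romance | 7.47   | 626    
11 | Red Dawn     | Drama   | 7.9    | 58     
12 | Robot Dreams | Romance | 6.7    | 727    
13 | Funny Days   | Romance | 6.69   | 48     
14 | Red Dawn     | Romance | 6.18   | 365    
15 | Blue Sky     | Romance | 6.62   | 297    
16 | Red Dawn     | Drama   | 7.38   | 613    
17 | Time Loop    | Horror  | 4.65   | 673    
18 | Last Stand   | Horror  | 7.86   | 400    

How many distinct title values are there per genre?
SELECT genre, COUNT(DISTINCT title)
FROM movies
GROUP BY genre

Result:
  Drama: 3 distinct
  Horror: 4 distinct
  Romance: 5 distinct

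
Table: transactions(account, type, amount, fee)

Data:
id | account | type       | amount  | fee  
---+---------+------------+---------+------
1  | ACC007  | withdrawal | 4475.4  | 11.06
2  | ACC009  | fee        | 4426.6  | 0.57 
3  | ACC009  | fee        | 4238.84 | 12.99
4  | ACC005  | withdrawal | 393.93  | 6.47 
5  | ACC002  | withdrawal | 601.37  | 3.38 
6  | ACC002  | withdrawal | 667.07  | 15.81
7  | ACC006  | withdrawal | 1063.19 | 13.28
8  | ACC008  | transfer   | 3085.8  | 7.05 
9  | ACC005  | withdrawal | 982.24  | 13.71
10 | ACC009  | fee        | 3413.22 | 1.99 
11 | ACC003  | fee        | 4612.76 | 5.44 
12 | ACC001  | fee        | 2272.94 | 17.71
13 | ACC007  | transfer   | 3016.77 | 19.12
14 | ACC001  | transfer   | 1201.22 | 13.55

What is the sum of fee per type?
SELECT type, SUM(fee) as result
FROM transactions
GROUP BY type

Result:
  fee: 38.70
  transfer: 39.72
  withdrawal: 63.71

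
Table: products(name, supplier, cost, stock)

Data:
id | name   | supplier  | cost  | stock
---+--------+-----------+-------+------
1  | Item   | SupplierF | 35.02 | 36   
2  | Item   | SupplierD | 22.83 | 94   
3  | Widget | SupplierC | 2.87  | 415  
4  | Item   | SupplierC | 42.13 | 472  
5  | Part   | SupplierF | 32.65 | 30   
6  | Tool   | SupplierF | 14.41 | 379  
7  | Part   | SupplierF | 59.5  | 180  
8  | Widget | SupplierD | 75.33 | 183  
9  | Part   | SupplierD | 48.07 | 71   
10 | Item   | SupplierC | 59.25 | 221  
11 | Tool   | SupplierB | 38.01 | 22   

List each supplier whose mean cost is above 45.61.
SELECT supplier, AVG(cost)
FROM products
GROUP BY supplier
HAVING AVG(cost) > 45.61

Result:
  SupplierD: avg=48.74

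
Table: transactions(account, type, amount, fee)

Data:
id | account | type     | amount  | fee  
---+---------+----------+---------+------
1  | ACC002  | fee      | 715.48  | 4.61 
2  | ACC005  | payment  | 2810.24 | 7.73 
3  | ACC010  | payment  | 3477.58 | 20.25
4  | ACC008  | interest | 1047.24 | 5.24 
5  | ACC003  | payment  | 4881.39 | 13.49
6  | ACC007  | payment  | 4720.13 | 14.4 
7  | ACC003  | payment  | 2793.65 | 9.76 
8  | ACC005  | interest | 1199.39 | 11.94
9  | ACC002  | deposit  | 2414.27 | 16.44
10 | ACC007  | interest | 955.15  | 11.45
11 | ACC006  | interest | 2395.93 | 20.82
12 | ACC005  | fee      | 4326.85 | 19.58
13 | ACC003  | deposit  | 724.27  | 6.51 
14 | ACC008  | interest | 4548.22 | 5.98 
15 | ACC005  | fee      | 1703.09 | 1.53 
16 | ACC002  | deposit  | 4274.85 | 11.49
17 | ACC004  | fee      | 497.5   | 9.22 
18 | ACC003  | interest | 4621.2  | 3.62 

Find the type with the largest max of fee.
SELECT type, MAX(fee) as val
FROM transactions
GROUP BY type
ORDER BY val DESC
LIMIT 1

Result: interest with max(fee) = 20.82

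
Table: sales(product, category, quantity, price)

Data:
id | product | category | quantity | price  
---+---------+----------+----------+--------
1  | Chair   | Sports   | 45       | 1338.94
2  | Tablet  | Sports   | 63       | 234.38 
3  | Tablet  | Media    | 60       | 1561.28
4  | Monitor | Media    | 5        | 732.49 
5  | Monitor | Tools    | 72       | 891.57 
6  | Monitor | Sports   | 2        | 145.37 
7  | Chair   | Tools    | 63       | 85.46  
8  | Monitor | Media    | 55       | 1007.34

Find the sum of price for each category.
SELECT category, SUM(price) as result
FROM sales
GROUP BY category

Result:
  Media: 3301.11
  Sports: 1718.69
  Tools: 977.03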